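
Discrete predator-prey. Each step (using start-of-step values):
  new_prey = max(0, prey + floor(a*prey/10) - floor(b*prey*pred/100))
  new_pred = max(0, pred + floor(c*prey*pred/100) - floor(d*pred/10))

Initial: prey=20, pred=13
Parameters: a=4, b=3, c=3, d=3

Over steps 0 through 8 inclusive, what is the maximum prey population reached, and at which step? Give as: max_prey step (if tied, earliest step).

Answer: 21 1

Derivation:
Step 1: prey: 20+8-7=21; pred: 13+7-3=17
Step 2: prey: 21+8-10=19; pred: 17+10-5=22
Step 3: prey: 19+7-12=14; pred: 22+12-6=28
Step 4: prey: 14+5-11=8; pred: 28+11-8=31
Step 5: prey: 8+3-7=4; pred: 31+7-9=29
Step 6: prey: 4+1-3=2; pred: 29+3-8=24
Step 7: prey: 2+0-1=1; pred: 24+1-7=18
Step 8: prey: 1+0-0=1; pred: 18+0-5=13
Max prey = 21 at step 1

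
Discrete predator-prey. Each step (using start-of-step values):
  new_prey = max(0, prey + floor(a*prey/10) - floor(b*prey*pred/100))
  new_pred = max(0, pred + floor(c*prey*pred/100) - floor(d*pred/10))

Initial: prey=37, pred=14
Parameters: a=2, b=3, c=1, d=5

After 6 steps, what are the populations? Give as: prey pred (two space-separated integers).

Answer: 25 2

Derivation:
Step 1: prey: 37+7-15=29; pred: 14+5-7=12
Step 2: prey: 29+5-10=24; pred: 12+3-6=9
Step 3: prey: 24+4-6=22; pred: 9+2-4=7
Step 4: prey: 22+4-4=22; pred: 7+1-3=5
Step 5: prey: 22+4-3=23; pred: 5+1-2=4
Step 6: prey: 23+4-2=25; pred: 4+0-2=2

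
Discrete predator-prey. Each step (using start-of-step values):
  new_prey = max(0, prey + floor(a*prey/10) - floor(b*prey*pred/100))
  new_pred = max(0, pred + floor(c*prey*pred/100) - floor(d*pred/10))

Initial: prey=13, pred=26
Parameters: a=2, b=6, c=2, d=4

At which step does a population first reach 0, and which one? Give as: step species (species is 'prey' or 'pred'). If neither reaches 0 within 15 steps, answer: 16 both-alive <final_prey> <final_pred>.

Answer: 1 prey

Derivation:
Step 1: prey: 13+2-20=0; pred: 26+6-10=22
First extinction: prey at step 1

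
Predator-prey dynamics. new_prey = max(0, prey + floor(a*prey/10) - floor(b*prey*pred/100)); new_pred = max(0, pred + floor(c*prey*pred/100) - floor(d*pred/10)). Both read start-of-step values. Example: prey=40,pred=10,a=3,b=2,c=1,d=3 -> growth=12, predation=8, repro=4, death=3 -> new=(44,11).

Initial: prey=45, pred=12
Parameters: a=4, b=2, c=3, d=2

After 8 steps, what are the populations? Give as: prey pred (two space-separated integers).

Answer: 0 58

Derivation:
Step 1: prey: 45+18-10=53; pred: 12+16-2=26
Step 2: prey: 53+21-27=47; pred: 26+41-5=62
Step 3: prey: 47+18-58=7; pred: 62+87-12=137
Step 4: prey: 7+2-19=0; pred: 137+28-27=138
Step 5: prey: 0+0-0=0; pred: 138+0-27=111
Step 6: prey: 0+0-0=0; pred: 111+0-22=89
Step 7: prey: 0+0-0=0; pred: 89+0-17=72
Step 8: prey: 0+0-0=0; pred: 72+0-14=58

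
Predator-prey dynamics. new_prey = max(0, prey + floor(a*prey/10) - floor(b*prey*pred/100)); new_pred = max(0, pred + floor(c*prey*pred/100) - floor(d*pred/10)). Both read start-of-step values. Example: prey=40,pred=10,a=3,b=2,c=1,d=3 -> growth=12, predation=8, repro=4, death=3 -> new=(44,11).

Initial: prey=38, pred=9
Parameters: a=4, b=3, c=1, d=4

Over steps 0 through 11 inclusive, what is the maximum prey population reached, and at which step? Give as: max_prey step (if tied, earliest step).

Step 1: prey: 38+15-10=43; pred: 9+3-3=9
Step 2: prey: 43+17-11=49; pred: 9+3-3=9
Step 3: prey: 49+19-13=55; pred: 9+4-3=10
Step 4: prey: 55+22-16=61; pred: 10+5-4=11
Step 5: prey: 61+24-20=65; pred: 11+6-4=13
Step 6: prey: 65+26-25=66; pred: 13+8-5=16
Step 7: prey: 66+26-31=61; pred: 16+10-6=20
Step 8: prey: 61+24-36=49; pred: 20+12-8=24
Step 9: prey: 49+19-35=33; pred: 24+11-9=26
Step 10: prey: 33+13-25=21; pred: 26+8-10=24
Step 11: prey: 21+8-15=14; pred: 24+5-9=20
Max prey = 66 at step 6

Answer: 66 6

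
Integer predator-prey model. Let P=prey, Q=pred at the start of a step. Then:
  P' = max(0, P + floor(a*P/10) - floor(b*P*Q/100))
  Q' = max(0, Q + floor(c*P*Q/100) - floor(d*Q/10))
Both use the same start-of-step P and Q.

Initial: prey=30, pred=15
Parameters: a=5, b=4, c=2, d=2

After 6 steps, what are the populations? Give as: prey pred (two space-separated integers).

Step 1: prey: 30+15-18=27; pred: 15+9-3=21
Step 2: prey: 27+13-22=18; pred: 21+11-4=28
Step 3: prey: 18+9-20=7; pred: 28+10-5=33
Step 4: prey: 7+3-9=1; pred: 33+4-6=31
Step 5: prey: 1+0-1=0; pred: 31+0-6=25
Step 6: prey: 0+0-0=0; pred: 25+0-5=20

Answer: 0 20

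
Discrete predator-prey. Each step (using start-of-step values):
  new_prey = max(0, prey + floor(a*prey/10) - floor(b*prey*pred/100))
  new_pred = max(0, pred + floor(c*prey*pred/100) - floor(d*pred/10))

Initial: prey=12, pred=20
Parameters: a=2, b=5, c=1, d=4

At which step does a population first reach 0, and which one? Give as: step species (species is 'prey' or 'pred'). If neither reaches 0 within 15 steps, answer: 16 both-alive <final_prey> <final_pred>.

Answer: 16 both-alive 1 2

Derivation:
Step 1: prey: 12+2-12=2; pred: 20+2-8=14
Step 2: prey: 2+0-1=1; pred: 14+0-5=9
Step 3: prey: 1+0-0=1; pred: 9+0-3=6
Step 4: prey: 1+0-0=1; pred: 6+0-2=4
Step 5: prey: 1+0-0=1; pred: 4+0-1=3
Step 6: prey: 1+0-0=1; pred: 3+0-1=2
Step 7: prey: 1+0-0=1; pred: 2+0-0=2
Steps 8-15: state stable at prey=1, pred=2 (no change)
No extinction within 15 steps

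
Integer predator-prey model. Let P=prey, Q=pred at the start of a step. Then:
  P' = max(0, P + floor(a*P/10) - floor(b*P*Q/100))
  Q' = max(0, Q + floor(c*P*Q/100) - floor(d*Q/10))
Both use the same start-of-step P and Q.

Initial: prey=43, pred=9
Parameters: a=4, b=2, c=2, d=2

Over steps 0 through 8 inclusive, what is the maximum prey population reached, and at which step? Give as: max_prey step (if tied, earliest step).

Step 1: prey: 43+17-7=53; pred: 9+7-1=15
Step 2: prey: 53+21-15=59; pred: 15+15-3=27
Step 3: prey: 59+23-31=51; pred: 27+31-5=53
Step 4: prey: 51+20-54=17; pred: 53+54-10=97
Step 5: prey: 17+6-32=0; pred: 97+32-19=110
Step 6: prey: 0+0-0=0; pred: 110+0-22=88
Step 7: prey: 0+0-0=0; pred: 88+0-17=71
Step 8: prey: 0+0-0=0; pred: 71+0-14=57
Max prey = 59 at step 2

Answer: 59 2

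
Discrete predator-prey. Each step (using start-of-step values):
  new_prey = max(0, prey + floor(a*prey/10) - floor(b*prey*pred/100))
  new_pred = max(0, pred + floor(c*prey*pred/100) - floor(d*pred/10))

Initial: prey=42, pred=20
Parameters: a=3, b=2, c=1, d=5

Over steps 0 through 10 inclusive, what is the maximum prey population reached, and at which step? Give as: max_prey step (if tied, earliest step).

Step 1: prey: 42+12-16=38; pred: 20+8-10=18
Step 2: prey: 38+11-13=36; pred: 18+6-9=15
Step 3: prey: 36+10-10=36; pred: 15+5-7=13
Step 4: prey: 36+10-9=37; pred: 13+4-6=11
Step 5: prey: 37+11-8=40; pred: 11+4-5=10
Step 6: prey: 40+12-8=44; pred: 10+4-5=9
Step 7: prey: 44+13-7=50; pred: 9+3-4=8
Step 8: prey: 50+15-8=57; pred: 8+4-4=8
Step 9: prey: 57+17-9=65; pred: 8+4-4=8
Step 10: prey: 65+19-10=74; pred: 8+5-4=9
Max prey = 74 at step 10

Answer: 74 10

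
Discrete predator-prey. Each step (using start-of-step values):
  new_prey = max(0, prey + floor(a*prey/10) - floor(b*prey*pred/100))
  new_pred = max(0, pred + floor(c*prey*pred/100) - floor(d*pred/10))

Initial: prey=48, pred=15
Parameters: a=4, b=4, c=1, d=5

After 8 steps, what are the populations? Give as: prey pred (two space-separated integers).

Answer: 53 3

Derivation:
Step 1: prey: 48+19-28=39; pred: 15+7-7=15
Step 2: prey: 39+15-23=31; pred: 15+5-7=13
Step 3: prey: 31+12-16=27; pred: 13+4-6=11
Step 4: prey: 27+10-11=26; pred: 11+2-5=8
Step 5: prey: 26+10-8=28; pred: 8+2-4=6
Step 6: prey: 28+11-6=33; pred: 6+1-3=4
Step 7: prey: 33+13-5=41; pred: 4+1-2=3
Step 8: prey: 41+16-4=53; pred: 3+1-1=3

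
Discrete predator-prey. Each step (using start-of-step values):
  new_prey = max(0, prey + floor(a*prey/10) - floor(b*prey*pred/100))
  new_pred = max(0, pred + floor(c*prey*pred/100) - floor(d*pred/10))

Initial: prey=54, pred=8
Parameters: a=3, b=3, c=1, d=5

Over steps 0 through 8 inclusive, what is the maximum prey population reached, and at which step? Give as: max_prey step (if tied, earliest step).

Step 1: prey: 54+16-12=58; pred: 8+4-4=8
Step 2: prey: 58+17-13=62; pred: 8+4-4=8
Step 3: prey: 62+18-14=66; pred: 8+4-4=8
Step 4: prey: 66+19-15=70; pred: 8+5-4=9
Step 5: prey: 70+21-18=73; pred: 9+6-4=11
Step 6: prey: 73+21-24=70; pred: 11+8-5=14
Step 7: prey: 70+21-29=62; pred: 14+9-7=16
Step 8: prey: 62+18-29=51; pred: 16+9-8=17
Max prey = 73 at step 5

Answer: 73 5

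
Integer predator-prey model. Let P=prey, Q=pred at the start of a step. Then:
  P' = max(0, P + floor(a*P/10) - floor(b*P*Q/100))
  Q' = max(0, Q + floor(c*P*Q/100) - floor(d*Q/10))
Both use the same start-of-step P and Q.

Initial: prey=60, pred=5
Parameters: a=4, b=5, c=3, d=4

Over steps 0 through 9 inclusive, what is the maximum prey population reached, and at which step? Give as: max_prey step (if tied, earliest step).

Step 1: prey: 60+24-15=69; pred: 5+9-2=12
Step 2: prey: 69+27-41=55; pred: 12+24-4=32
Step 3: prey: 55+22-88=0; pred: 32+52-12=72
Step 4: prey: 0+0-0=0; pred: 72+0-28=44
Step 5: prey: 0+0-0=0; pred: 44+0-17=27
Step 6: prey: 0+0-0=0; pred: 27+0-10=17
Step 7: prey: 0+0-0=0; pred: 17+0-6=11
Step 8: prey: 0+0-0=0; pred: 11+0-4=7
Step 9: prey: 0+0-0=0; pred: 7+0-2=5
Max prey = 69 at step 1

Answer: 69 1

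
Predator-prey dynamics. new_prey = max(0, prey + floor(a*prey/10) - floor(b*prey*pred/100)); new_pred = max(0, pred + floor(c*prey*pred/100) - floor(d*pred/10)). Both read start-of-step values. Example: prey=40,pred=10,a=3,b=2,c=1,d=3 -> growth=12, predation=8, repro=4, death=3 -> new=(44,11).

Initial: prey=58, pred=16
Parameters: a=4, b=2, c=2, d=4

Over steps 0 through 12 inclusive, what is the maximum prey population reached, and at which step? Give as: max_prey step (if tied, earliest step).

Answer: 63 1

Derivation:
Step 1: prey: 58+23-18=63; pred: 16+18-6=28
Step 2: prey: 63+25-35=53; pred: 28+35-11=52
Step 3: prey: 53+21-55=19; pred: 52+55-20=87
Step 4: prey: 19+7-33=0; pred: 87+33-34=86
Step 5: prey: 0+0-0=0; pred: 86+0-34=52
Step 6: prey: 0+0-0=0; pred: 52+0-20=32
Step 7: prey: 0+0-0=0; pred: 32+0-12=20
Step 8: prey: 0+0-0=0; pred: 20+0-8=12
Step 9: prey: 0+0-0=0; pred: 12+0-4=8
Step 10: prey: 0+0-0=0; pred: 8+0-3=5
Step 11: prey: 0+0-0=0; pred: 5+0-2=3
Step 12: prey: 0+0-0=0; pred: 3+0-1=2
Max prey = 63 at step 1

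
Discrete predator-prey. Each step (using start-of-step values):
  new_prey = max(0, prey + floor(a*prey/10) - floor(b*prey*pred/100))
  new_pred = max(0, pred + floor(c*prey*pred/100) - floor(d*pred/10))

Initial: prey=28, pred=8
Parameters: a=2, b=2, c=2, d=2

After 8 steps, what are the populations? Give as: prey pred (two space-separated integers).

Step 1: prey: 28+5-4=29; pred: 8+4-1=11
Step 2: prey: 29+5-6=28; pred: 11+6-2=15
Step 3: prey: 28+5-8=25; pred: 15+8-3=20
Step 4: prey: 25+5-10=20; pred: 20+10-4=26
Step 5: prey: 20+4-10=14; pred: 26+10-5=31
Step 6: prey: 14+2-8=8; pred: 31+8-6=33
Step 7: prey: 8+1-5=4; pred: 33+5-6=32
Step 8: prey: 4+0-2=2; pred: 32+2-6=28

Answer: 2 28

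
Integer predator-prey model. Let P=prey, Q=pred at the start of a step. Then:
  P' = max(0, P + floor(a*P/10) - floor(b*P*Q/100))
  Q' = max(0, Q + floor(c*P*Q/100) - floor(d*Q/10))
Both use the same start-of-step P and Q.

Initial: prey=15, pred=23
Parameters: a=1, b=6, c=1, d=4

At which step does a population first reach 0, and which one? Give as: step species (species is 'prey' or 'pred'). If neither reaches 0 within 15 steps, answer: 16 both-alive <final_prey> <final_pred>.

Answer: 1 prey

Derivation:
Step 1: prey: 15+1-20=0; pred: 23+3-9=17
First extinction: prey at step 1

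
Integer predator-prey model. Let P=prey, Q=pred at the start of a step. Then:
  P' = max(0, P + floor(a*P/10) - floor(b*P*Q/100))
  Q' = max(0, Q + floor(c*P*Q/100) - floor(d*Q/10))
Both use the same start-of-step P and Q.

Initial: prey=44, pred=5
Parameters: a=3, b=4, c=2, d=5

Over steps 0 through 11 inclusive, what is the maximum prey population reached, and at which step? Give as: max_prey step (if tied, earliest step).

Step 1: prey: 44+13-8=49; pred: 5+4-2=7
Step 2: prey: 49+14-13=50; pred: 7+6-3=10
Step 3: prey: 50+15-20=45; pred: 10+10-5=15
Step 4: prey: 45+13-27=31; pred: 15+13-7=21
Step 5: prey: 31+9-26=14; pred: 21+13-10=24
Step 6: prey: 14+4-13=5; pred: 24+6-12=18
Step 7: prey: 5+1-3=3; pred: 18+1-9=10
Step 8: prey: 3+0-1=2; pred: 10+0-5=5
Step 9: prey: 2+0-0=2; pred: 5+0-2=3
Step 10: prey: 2+0-0=2; pred: 3+0-1=2
Step 11: prey: 2+0-0=2; pred: 2+0-1=1
Max prey = 50 at step 2

Answer: 50 2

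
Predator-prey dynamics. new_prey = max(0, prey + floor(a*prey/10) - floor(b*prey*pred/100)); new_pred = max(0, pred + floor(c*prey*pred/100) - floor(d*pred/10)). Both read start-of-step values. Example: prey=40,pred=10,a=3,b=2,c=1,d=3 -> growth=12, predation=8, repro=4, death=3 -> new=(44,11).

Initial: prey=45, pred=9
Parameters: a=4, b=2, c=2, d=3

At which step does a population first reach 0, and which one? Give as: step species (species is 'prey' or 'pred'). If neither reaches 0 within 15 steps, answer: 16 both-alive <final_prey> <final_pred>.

Step 1: prey: 45+18-8=55; pred: 9+8-2=15
Step 2: prey: 55+22-16=61; pred: 15+16-4=27
Step 3: prey: 61+24-32=53; pred: 27+32-8=51
Step 4: prey: 53+21-54=20; pred: 51+54-15=90
Step 5: prey: 20+8-36=0; pred: 90+36-27=99
First extinction: prey at step 5

Answer: 5 prey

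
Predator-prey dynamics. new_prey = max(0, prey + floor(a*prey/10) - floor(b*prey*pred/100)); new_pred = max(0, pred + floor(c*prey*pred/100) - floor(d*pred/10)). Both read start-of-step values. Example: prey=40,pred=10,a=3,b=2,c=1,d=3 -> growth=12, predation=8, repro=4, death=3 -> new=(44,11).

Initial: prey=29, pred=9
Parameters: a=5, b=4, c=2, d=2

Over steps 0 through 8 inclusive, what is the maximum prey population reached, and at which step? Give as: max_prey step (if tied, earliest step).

Answer: 33 1

Derivation:
Step 1: prey: 29+14-10=33; pred: 9+5-1=13
Step 2: prey: 33+16-17=32; pred: 13+8-2=19
Step 3: prey: 32+16-24=24; pred: 19+12-3=28
Step 4: prey: 24+12-26=10; pred: 28+13-5=36
Step 5: prey: 10+5-14=1; pred: 36+7-7=36
Step 6: prey: 1+0-1=0; pred: 36+0-7=29
Step 7: prey: 0+0-0=0; pred: 29+0-5=24
Step 8: prey: 0+0-0=0; pred: 24+0-4=20
Max prey = 33 at step 1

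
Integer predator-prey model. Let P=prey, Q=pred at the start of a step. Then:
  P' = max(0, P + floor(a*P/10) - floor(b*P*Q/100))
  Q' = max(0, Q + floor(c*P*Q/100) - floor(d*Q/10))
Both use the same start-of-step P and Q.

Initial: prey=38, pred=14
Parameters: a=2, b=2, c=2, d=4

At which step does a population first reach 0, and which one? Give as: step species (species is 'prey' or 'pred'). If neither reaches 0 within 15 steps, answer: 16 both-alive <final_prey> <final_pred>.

Step 1: prey: 38+7-10=35; pred: 14+10-5=19
Step 2: prey: 35+7-13=29; pred: 19+13-7=25
Step 3: prey: 29+5-14=20; pred: 25+14-10=29
Step 4: prey: 20+4-11=13; pred: 29+11-11=29
Step 5: prey: 13+2-7=8; pred: 29+7-11=25
Step 6: prey: 8+1-4=5; pred: 25+4-10=19
Step 7: prey: 5+1-1=5; pred: 19+1-7=13
Step 8: prey: 5+1-1=5; pred: 13+1-5=9
Step 9: prey: 5+1-0=6; pred: 9+0-3=6
Step 10: prey: 6+1-0=7; pred: 6+0-2=4
Step 11: prey: 7+1-0=8; pred: 4+0-1=3
Step 12: prey: 8+1-0=9; pred: 3+0-1=2
Step 13: prey: 9+1-0=10; pred: 2+0-0=2
Step 14: prey: 10+2-0=12; pred: 2+0-0=2
Step 15: prey: 12+2-0=14; pred: 2+0-0=2
No extinction within 15 steps

Answer: 16 both-alive 14 2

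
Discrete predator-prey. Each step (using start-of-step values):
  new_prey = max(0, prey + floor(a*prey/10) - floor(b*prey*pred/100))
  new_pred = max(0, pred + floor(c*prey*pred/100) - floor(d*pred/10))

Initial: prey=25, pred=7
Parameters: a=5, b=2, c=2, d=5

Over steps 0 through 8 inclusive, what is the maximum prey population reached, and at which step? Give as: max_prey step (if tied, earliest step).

Answer: 91 5

Derivation:
Step 1: prey: 25+12-3=34; pred: 7+3-3=7
Step 2: prey: 34+17-4=47; pred: 7+4-3=8
Step 3: prey: 47+23-7=63; pred: 8+7-4=11
Step 4: prey: 63+31-13=81; pred: 11+13-5=19
Step 5: prey: 81+40-30=91; pred: 19+30-9=40
Step 6: prey: 91+45-72=64; pred: 40+72-20=92
Step 7: prey: 64+32-117=0; pred: 92+117-46=163
Step 8: prey: 0+0-0=0; pred: 163+0-81=82
Max prey = 91 at step 5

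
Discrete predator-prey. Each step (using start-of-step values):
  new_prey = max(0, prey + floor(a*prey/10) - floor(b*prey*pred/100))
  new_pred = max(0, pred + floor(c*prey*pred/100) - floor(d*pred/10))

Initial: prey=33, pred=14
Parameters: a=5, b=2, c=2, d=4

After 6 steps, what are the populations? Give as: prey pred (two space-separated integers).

Answer: 0 64

Derivation:
Step 1: prey: 33+16-9=40; pred: 14+9-5=18
Step 2: prey: 40+20-14=46; pred: 18+14-7=25
Step 3: prey: 46+23-23=46; pred: 25+23-10=38
Step 4: prey: 46+23-34=35; pred: 38+34-15=57
Step 5: prey: 35+17-39=13; pred: 57+39-22=74
Step 6: prey: 13+6-19=0; pred: 74+19-29=64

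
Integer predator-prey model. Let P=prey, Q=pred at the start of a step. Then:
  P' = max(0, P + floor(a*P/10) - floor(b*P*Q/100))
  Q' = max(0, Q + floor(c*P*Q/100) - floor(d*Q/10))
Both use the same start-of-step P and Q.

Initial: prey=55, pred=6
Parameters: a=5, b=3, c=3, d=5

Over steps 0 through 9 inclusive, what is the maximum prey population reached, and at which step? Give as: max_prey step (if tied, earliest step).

Step 1: prey: 55+27-9=73; pred: 6+9-3=12
Step 2: prey: 73+36-26=83; pred: 12+26-6=32
Step 3: prey: 83+41-79=45; pred: 32+79-16=95
Step 4: prey: 45+22-128=0; pred: 95+128-47=176
Step 5: prey: 0+0-0=0; pred: 176+0-88=88
Step 6: prey: 0+0-0=0; pred: 88+0-44=44
Step 7: prey: 0+0-0=0; pred: 44+0-22=22
Step 8: prey: 0+0-0=0; pred: 22+0-11=11
Step 9: prey: 0+0-0=0; pred: 11+0-5=6
Max prey = 83 at step 2

Answer: 83 2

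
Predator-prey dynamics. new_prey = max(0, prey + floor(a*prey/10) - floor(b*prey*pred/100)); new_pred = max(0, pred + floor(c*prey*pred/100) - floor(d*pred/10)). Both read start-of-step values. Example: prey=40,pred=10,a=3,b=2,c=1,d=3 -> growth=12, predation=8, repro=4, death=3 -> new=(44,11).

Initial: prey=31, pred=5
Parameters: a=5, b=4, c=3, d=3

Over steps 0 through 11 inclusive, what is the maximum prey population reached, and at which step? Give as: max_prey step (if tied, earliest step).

Step 1: prey: 31+15-6=40; pred: 5+4-1=8
Step 2: prey: 40+20-12=48; pred: 8+9-2=15
Step 3: prey: 48+24-28=44; pred: 15+21-4=32
Step 4: prey: 44+22-56=10; pred: 32+42-9=65
Step 5: prey: 10+5-26=0; pred: 65+19-19=65
Step 6: prey: 0+0-0=0; pred: 65+0-19=46
Step 7: prey: 0+0-0=0; pred: 46+0-13=33
Step 8: prey: 0+0-0=0; pred: 33+0-9=24
Step 9: prey: 0+0-0=0; pred: 24+0-7=17
Step 10: prey: 0+0-0=0; pred: 17+0-5=12
Step 11: prey: 0+0-0=0; pred: 12+0-3=9
Max prey = 48 at step 2

Answer: 48 2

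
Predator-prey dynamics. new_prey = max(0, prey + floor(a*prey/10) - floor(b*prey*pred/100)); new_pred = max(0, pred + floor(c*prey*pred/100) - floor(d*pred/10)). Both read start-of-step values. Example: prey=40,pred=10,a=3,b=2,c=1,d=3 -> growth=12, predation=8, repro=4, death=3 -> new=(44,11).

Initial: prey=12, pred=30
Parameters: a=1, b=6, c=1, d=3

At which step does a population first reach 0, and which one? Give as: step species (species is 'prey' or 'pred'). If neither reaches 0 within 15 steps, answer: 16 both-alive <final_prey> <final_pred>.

Answer: 1 prey

Derivation:
Step 1: prey: 12+1-21=0; pred: 30+3-9=24
First extinction: prey at step 1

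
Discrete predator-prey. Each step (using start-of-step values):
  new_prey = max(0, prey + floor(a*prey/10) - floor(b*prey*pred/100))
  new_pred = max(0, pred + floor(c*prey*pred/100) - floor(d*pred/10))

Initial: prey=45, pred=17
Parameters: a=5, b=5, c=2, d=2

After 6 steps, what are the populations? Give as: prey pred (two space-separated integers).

Step 1: prey: 45+22-38=29; pred: 17+15-3=29
Step 2: prey: 29+14-42=1; pred: 29+16-5=40
Step 3: prey: 1+0-2=0; pred: 40+0-8=32
Step 4: prey: 0+0-0=0; pred: 32+0-6=26
Step 5: prey: 0+0-0=0; pred: 26+0-5=21
Step 6: prey: 0+0-0=0; pred: 21+0-4=17

Answer: 0 17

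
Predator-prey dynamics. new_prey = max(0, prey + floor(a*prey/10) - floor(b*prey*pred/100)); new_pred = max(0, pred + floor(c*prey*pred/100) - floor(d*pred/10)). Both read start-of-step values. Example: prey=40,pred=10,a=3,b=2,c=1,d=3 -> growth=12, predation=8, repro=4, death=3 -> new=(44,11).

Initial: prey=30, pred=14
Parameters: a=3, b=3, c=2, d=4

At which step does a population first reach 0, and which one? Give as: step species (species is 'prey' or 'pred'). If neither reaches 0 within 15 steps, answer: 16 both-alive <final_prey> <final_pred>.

Answer: 16 both-alive 31 3

Derivation:
Step 1: prey: 30+9-12=27; pred: 14+8-5=17
Step 2: prey: 27+8-13=22; pred: 17+9-6=20
Step 3: prey: 22+6-13=15; pred: 20+8-8=20
Step 4: prey: 15+4-9=10; pred: 20+6-8=18
Step 5: prey: 10+3-5=8; pred: 18+3-7=14
Step 6: prey: 8+2-3=7; pred: 14+2-5=11
Step 7: prey: 7+2-2=7; pred: 11+1-4=8
Step 8: prey: 7+2-1=8; pred: 8+1-3=6
Step 9: prey: 8+2-1=9; pred: 6+0-2=4
Step 10: prey: 9+2-1=10; pred: 4+0-1=3
Step 11: prey: 10+3-0=13; pred: 3+0-1=2
Step 12: prey: 13+3-0=16; pred: 2+0-0=2
Step 13: prey: 16+4-0=20; pred: 2+0-0=2
Step 14: prey: 20+6-1=25; pred: 2+0-0=2
Step 15: prey: 25+7-1=31; pred: 2+1-0=3
No extinction within 15 steps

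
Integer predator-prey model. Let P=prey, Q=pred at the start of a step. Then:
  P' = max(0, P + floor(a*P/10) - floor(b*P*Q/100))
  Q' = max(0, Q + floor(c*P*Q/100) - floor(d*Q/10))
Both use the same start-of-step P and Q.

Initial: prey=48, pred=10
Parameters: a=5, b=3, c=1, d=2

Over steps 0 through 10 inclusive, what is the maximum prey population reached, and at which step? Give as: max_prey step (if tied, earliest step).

Step 1: prey: 48+24-14=58; pred: 10+4-2=12
Step 2: prey: 58+29-20=67; pred: 12+6-2=16
Step 3: prey: 67+33-32=68; pred: 16+10-3=23
Step 4: prey: 68+34-46=56; pred: 23+15-4=34
Step 5: prey: 56+28-57=27; pred: 34+19-6=47
Step 6: prey: 27+13-38=2; pred: 47+12-9=50
Step 7: prey: 2+1-3=0; pred: 50+1-10=41
Step 8: prey: 0+0-0=0; pred: 41+0-8=33
Step 9: prey: 0+0-0=0; pred: 33+0-6=27
Step 10: prey: 0+0-0=0; pred: 27+0-5=22
Max prey = 68 at step 3

Answer: 68 3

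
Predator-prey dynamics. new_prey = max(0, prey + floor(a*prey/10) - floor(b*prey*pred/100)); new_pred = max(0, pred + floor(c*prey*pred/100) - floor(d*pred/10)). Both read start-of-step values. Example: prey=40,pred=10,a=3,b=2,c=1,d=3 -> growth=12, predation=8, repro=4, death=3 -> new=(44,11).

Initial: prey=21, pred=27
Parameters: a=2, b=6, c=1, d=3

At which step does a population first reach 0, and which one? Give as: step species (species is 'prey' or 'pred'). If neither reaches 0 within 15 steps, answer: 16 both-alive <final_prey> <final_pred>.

Step 1: prey: 21+4-34=0; pred: 27+5-8=24
First extinction: prey at step 1

Answer: 1 prey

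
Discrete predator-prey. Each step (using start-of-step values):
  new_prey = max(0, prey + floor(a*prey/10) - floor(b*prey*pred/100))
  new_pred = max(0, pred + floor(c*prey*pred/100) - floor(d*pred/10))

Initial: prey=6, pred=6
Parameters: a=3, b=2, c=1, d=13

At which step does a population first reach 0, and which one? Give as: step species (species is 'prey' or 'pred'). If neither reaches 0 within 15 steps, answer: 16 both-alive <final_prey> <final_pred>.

Step 1: prey: 6+1-0=7; pred: 6+0-7=0
First extinction: pred at step 1

Answer: 1 pred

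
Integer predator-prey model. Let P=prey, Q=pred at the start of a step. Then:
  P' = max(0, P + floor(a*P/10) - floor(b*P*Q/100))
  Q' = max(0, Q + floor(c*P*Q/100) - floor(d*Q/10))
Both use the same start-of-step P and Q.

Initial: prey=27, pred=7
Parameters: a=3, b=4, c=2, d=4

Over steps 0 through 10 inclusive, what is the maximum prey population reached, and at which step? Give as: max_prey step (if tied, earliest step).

Step 1: prey: 27+8-7=28; pred: 7+3-2=8
Step 2: prey: 28+8-8=28; pred: 8+4-3=9
Step 3: prey: 28+8-10=26; pred: 9+5-3=11
Step 4: prey: 26+7-11=22; pred: 11+5-4=12
Step 5: prey: 22+6-10=18; pred: 12+5-4=13
Step 6: prey: 18+5-9=14; pred: 13+4-5=12
Step 7: prey: 14+4-6=12; pred: 12+3-4=11
Step 8: prey: 12+3-5=10; pred: 11+2-4=9
Step 9: prey: 10+3-3=10; pred: 9+1-3=7
Step 10: prey: 10+3-2=11; pred: 7+1-2=6
Max prey = 28 at step 1

Answer: 28 1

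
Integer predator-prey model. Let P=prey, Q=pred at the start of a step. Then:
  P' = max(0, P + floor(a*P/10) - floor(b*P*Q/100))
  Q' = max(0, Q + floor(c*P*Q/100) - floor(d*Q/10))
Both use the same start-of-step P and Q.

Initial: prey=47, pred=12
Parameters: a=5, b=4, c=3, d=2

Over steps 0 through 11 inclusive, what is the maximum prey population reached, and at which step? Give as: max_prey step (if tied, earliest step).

Step 1: prey: 47+23-22=48; pred: 12+16-2=26
Step 2: prey: 48+24-49=23; pred: 26+37-5=58
Step 3: prey: 23+11-53=0; pred: 58+40-11=87
Step 4: prey: 0+0-0=0; pred: 87+0-17=70
Step 5: prey: 0+0-0=0; pred: 70+0-14=56
Step 6: prey: 0+0-0=0; pred: 56+0-11=45
Step 7: prey: 0+0-0=0; pred: 45+0-9=36
Step 8: prey: 0+0-0=0; pred: 36+0-7=29
Step 9: prey: 0+0-0=0; pred: 29+0-5=24
Step 10: prey: 0+0-0=0; pred: 24+0-4=20
Step 11: prey: 0+0-0=0; pred: 20+0-4=16
Max prey = 48 at step 1

Answer: 48 1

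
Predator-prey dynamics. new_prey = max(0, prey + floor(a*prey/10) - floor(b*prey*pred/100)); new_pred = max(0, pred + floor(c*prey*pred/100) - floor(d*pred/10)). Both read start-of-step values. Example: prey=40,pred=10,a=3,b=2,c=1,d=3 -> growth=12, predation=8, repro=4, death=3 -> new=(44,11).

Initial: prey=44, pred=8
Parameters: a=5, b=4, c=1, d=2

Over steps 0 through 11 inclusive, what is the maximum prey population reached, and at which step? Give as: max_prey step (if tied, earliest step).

Answer: 58 2

Derivation:
Step 1: prey: 44+22-14=52; pred: 8+3-1=10
Step 2: prey: 52+26-20=58; pred: 10+5-2=13
Step 3: prey: 58+29-30=57; pred: 13+7-2=18
Step 4: prey: 57+28-41=44; pred: 18+10-3=25
Step 5: prey: 44+22-44=22; pred: 25+11-5=31
Step 6: prey: 22+11-27=6; pred: 31+6-6=31
Step 7: prey: 6+3-7=2; pred: 31+1-6=26
Step 8: prey: 2+1-2=1; pred: 26+0-5=21
Step 9: prey: 1+0-0=1; pred: 21+0-4=17
Step 10: prey: 1+0-0=1; pred: 17+0-3=14
Step 11: prey: 1+0-0=1; pred: 14+0-2=12
Max prey = 58 at step 2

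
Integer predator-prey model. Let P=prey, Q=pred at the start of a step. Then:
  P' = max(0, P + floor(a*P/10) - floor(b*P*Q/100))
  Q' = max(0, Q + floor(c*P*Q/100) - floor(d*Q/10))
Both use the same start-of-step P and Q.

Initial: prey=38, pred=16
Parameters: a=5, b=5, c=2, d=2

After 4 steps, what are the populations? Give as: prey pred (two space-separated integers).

Answer: 0 25

Derivation:
Step 1: prey: 38+19-30=27; pred: 16+12-3=25
Step 2: prey: 27+13-33=7; pred: 25+13-5=33
Step 3: prey: 7+3-11=0; pred: 33+4-6=31
Step 4: prey: 0+0-0=0; pred: 31+0-6=25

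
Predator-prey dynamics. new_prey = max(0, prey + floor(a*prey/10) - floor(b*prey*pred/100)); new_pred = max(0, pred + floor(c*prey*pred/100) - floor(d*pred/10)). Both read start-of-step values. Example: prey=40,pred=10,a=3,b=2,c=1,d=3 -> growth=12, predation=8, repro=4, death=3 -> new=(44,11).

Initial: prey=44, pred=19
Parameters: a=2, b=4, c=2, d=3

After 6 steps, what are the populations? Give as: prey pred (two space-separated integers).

Step 1: prey: 44+8-33=19; pred: 19+16-5=30
Step 2: prey: 19+3-22=0; pred: 30+11-9=32
Step 3: prey: 0+0-0=0; pred: 32+0-9=23
Step 4: prey: 0+0-0=0; pred: 23+0-6=17
Step 5: prey: 0+0-0=0; pred: 17+0-5=12
Step 6: prey: 0+0-0=0; pred: 12+0-3=9

Answer: 0 9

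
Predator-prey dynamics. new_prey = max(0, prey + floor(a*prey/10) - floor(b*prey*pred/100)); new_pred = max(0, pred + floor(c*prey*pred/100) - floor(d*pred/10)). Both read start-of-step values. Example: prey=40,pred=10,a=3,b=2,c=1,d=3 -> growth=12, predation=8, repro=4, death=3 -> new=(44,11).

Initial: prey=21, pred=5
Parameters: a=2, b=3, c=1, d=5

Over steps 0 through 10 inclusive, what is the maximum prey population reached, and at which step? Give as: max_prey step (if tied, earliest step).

Step 1: prey: 21+4-3=22; pred: 5+1-2=4
Step 2: prey: 22+4-2=24; pred: 4+0-2=2
Step 3: prey: 24+4-1=27; pred: 2+0-1=1
Step 4: prey: 27+5-0=32; pred: 1+0-0=1
Step 5: prey: 32+6-0=38; pred: 1+0-0=1
Step 6: prey: 38+7-1=44; pred: 1+0-0=1
Step 7: prey: 44+8-1=51; pred: 1+0-0=1
Step 8: prey: 51+10-1=60; pred: 1+0-0=1
Step 9: prey: 60+12-1=71; pred: 1+0-0=1
Step 10: prey: 71+14-2=83; pred: 1+0-0=1
Max prey = 83 at step 10

Answer: 83 10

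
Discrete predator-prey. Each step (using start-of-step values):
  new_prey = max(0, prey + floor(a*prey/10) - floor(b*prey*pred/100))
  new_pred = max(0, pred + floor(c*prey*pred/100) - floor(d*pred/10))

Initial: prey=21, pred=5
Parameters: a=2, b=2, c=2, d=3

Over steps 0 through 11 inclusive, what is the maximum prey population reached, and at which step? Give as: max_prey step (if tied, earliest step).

Answer: 28 4

Derivation:
Step 1: prey: 21+4-2=23; pred: 5+2-1=6
Step 2: prey: 23+4-2=25; pred: 6+2-1=7
Step 3: prey: 25+5-3=27; pred: 7+3-2=8
Step 4: prey: 27+5-4=28; pred: 8+4-2=10
Step 5: prey: 28+5-5=28; pred: 10+5-3=12
Step 6: prey: 28+5-6=27; pred: 12+6-3=15
Step 7: prey: 27+5-8=24; pred: 15+8-4=19
Step 8: prey: 24+4-9=19; pred: 19+9-5=23
Step 9: prey: 19+3-8=14; pred: 23+8-6=25
Step 10: prey: 14+2-7=9; pred: 25+7-7=25
Step 11: prey: 9+1-4=6; pred: 25+4-7=22
Max prey = 28 at step 4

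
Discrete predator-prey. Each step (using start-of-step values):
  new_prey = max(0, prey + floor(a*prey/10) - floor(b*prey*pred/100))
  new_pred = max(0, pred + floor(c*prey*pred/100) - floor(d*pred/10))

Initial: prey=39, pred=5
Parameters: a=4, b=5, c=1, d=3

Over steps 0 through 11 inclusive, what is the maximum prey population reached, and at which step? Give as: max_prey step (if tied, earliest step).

Step 1: prey: 39+15-9=45; pred: 5+1-1=5
Step 2: prey: 45+18-11=52; pred: 5+2-1=6
Step 3: prey: 52+20-15=57; pred: 6+3-1=8
Step 4: prey: 57+22-22=57; pred: 8+4-2=10
Step 5: prey: 57+22-28=51; pred: 10+5-3=12
Step 6: prey: 51+20-30=41; pred: 12+6-3=15
Step 7: prey: 41+16-30=27; pred: 15+6-4=17
Step 8: prey: 27+10-22=15; pred: 17+4-5=16
Step 9: prey: 15+6-12=9; pred: 16+2-4=14
Step 10: prey: 9+3-6=6; pred: 14+1-4=11
Step 11: prey: 6+2-3=5; pred: 11+0-3=8
Max prey = 57 at step 3

Answer: 57 3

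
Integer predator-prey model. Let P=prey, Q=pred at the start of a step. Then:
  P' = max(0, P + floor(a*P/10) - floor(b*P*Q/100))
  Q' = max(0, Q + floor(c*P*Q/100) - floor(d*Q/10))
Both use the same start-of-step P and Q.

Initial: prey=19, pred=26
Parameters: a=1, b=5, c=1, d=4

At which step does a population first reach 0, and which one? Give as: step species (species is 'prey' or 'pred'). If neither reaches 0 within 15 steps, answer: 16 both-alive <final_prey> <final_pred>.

Step 1: prey: 19+1-24=0; pred: 26+4-10=20
First extinction: prey at step 1

Answer: 1 prey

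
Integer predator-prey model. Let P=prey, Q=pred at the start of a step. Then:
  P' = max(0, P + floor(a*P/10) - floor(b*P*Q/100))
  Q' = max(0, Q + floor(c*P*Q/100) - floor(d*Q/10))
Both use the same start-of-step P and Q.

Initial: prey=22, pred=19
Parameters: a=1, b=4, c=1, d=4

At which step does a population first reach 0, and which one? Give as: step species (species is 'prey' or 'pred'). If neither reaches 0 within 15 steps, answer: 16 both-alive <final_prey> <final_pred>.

Step 1: prey: 22+2-16=8; pred: 19+4-7=16
Step 2: prey: 8+0-5=3; pred: 16+1-6=11
Step 3: prey: 3+0-1=2; pred: 11+0-4=7
Step 4: prey: 2+0-0=2; pred: 7+0-2=5
Step 5: prey: 2+0-0=2; pred: 5+0-2=3
Step 6: prey: 2+0-0=2; pred: 3+0-1=2
Step 7: prey: 2+0-0=2; pred: 2+0-0=2
Steps 8-15: state stable at prey=2, pred=2 (no change)
No extinction within 15 steps

Answer: 16 both-alive 2 2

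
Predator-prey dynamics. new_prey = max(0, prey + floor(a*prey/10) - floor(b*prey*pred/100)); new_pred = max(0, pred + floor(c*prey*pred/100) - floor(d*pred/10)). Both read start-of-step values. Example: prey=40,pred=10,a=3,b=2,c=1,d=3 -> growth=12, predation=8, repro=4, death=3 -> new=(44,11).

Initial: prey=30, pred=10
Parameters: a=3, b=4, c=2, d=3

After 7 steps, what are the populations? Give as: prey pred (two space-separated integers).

Step 1: prey: 30+9-12=27; pred: 10+6-3=13
Step 2: prey: 27+8-14=21; pred: 13+7-3=17
Step 3: prey: 21+6-14=13; pred: 17+7-5=19
Step 4: prey: 13+3-9=7; pred: 19+4-5=18
Step 5: prey: 7+2-5=4; pred: 18+2-5=15
Step 6: prey: 4+1-2=3; pred: 15+1-4=12
Step 7: prey: 3+0-1=2; pred: 12+0-3=9

Answer: 2 9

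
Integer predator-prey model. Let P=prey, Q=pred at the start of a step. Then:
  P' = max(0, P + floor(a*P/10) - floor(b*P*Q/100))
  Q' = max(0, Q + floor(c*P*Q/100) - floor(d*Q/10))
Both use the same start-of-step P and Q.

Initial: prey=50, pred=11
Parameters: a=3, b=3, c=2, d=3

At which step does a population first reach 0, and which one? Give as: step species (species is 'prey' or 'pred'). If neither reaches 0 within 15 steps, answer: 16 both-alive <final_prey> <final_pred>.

Step 1: prey: 50+15-16=49; pred: 11+11-3=19
Step 2: prey: 49+14-27=36; pred: 19+18-5=32
Step 3: prey: 36+10-34=12; pred: 32+23-9=46
Step 4: prey: 12+3-16=0; pred: 46+11-13=44
First extinction: prey at step 4

Answer: 4 prey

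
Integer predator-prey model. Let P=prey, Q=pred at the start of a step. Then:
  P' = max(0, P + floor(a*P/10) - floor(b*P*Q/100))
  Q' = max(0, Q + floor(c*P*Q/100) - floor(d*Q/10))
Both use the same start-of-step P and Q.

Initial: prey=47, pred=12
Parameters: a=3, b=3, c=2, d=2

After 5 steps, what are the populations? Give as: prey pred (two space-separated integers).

Step 1: prey: 47+14-16=45; pred: 12+11-2=21
Step 2: prey: 45+13-28=30; pred: 21+18-4=35
Step 3: prey: 30+9-31=8; pred: 35+21-7=49
Step 4: prey: 8+2-11=0; pred: 49+7-9=47
Step 5: prey: 0+0-0=0; pred: 47+0-9=38

Answer: 0 38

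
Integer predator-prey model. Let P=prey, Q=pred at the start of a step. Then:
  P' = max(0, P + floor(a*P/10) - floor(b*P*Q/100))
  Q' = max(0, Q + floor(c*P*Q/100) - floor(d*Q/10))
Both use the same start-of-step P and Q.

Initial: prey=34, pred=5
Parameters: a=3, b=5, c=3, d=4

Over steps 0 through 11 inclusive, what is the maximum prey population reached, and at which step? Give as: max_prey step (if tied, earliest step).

Answer: 36 1

Derivation:
Step 1: prey: 34+10-8=36; pred: 5+5-2=8
Step 2: prey: 36+10-14=32; pred: 8+8-3=13
Step 3: prey: 32+9-20=21; pred: 13+12-5=20
Step 4: prey: 21+6-21=6; pred: 20+12-8=24
Step 5: prey: 6+1-7=0; pred: 24+4-9=19
Step 6: prey: 0+0-0=0; pred: 19+0-7=12
Step 7: prey: 0+0-0=0; pred: 12+0-4=8
Step 8: prey: 0+0-0=0; pred: 8+0-3=5
Step 9: prey: 0+0-0=0; pred: 5+0-2=3
Step 10: prey: 0+0-0=0; pred: 3+0-1=2
Step 11: prey: 0+0-0=0; pred: 2+0-0=2
Max prey = 36 at step 1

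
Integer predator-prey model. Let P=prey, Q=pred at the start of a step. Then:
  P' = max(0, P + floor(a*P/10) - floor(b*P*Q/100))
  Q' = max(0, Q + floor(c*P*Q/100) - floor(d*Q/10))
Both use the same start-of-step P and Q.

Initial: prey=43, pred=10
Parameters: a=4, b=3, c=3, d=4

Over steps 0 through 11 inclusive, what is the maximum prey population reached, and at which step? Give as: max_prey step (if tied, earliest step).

Answer: 48 1

Derivation:
Step 1: prey: 43+17-12=48; pred: 10+12-4=18
Step 2: prey: 48+19-25=42; pred: 18+25-7=36
Step 3: prey: 42+16-45=13; pred: 36+45-14=67
Step 4: prey: 13+5-26=0; pred: 67+26-26=67
Step 5: prey: 0+0-0=0; pred: 67+0-26=41
Step 6: prey: 0+0-0=0; pred: 41+0-16=25
Step 7: prey: 0+0-0=0; pred: 25+0-10=15
Step 8: prey: 0+0-0=0; pred: 15+0-6=9
Step 9: prey: 0+0-0=0; pred: 9+0-3=6
Step 10: prey: 0+0-0=0; pred: 6+0-2=4
Step 11: prey: 0+0-0=0; pred: 4+0-1=3
Max prey = 48 at step 1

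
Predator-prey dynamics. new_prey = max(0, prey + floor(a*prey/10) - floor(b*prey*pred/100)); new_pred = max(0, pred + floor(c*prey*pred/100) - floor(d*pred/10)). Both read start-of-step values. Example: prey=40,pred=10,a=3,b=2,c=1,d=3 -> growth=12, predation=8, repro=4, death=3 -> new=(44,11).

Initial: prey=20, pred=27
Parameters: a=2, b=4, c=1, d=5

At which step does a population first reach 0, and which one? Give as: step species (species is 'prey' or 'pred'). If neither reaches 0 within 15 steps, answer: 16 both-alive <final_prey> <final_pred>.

Answer: 16 both-alive 1 1

Derivation:
Step 1: prey: 20+4-21=3; pred: 27+5-13=19
Step 2: prey: 3+0-2=1; pred: 19+0-9=10
Step 3: prey: 1+0-0=1; pred: 10+0-5=5
Step 4: prey: 1+0-0=1; pred: 5+0-2=3
Step 5: prey: 1+0-0=1; pred: 3+0-1=2
Step 6: prey: 1+0-0=1; pred: 2+0-1=1
Step 7: prey: 1+0-0=1; pred: 1+0-0=1
Steps 8-15: state stable at prey=1, pred=1 (no change)
No extinction within 15 steps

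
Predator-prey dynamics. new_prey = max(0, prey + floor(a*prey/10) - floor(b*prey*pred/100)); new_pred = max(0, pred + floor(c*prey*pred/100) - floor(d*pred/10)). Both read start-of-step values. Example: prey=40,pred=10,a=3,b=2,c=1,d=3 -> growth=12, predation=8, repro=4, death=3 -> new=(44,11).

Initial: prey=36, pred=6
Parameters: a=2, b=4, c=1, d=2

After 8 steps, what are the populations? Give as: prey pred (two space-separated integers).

Step 1: prey: 36+7-8=35; pred: 6+2-1=7
Step 2: prey: 35+7-9=33; pred: 7+2-1=8
Step 3: prey: 33+6-10=29; pred: 8+2-1=9
Step 4: prey: 29+5-10=24; pred: 9+2-1=10
Step 5: prey: 24+4-9=19; pred: 10+2-2=10
Step 6: prey: 19+3-7=15; pred: 10+1-2=9
Step 7: prey: 15+3-5=13; pred: 9+1-1=9
Step 8: prey: 13+2-4=11; pred: 9+1-1=9

Answer: 11 9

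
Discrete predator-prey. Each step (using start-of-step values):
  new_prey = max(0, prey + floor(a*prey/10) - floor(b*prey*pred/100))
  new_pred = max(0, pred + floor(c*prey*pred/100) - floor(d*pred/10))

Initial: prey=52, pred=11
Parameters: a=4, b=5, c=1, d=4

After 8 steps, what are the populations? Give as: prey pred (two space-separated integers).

Answer: 20 5

Derivation:
Step 1: prey: 52+20-28=44; pred: 11+5-4=12
Step 2: prey: 44+17-26=35; pred: 12+5-4=13
Step 3: prey: 35+14-22=27; pred: 13+4-5=12
Step 4: prey: 27+10-16=21; pred: 12+3-4=11
Step 5: prey: 21+8-11=18; pred: 11+2-4=9
Step 6: prey: 18+7-8=17; pred: 9+1-3=7
Step 7: prey: 17+6-5=18; pred: 7+1-2=6
Step 8: prey: 18+7-5=20; pred: 6+1-2=5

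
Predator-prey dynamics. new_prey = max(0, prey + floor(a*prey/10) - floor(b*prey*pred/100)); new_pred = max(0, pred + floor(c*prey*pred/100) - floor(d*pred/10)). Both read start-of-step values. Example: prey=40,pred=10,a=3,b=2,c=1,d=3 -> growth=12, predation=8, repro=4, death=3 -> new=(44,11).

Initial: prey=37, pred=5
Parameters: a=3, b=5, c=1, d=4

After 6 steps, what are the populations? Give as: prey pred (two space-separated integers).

Step 1: prey: 37+11-9=39; pred: 5+1-2=4
Step 2: prey: 39+11-7=43; pred: 4+1-1=4
Step 3: prey: 43+12-8=47; pred: 4+1-1=4
Step 4: prey: 47+14-9=52; pred: 4+1-1=4
Step 5: prey: 52+15-10=57; pred: 4+2-1=5
Step 6: prey: 57+17-14=60; pred: 5+2-2=5

Answer: 60 5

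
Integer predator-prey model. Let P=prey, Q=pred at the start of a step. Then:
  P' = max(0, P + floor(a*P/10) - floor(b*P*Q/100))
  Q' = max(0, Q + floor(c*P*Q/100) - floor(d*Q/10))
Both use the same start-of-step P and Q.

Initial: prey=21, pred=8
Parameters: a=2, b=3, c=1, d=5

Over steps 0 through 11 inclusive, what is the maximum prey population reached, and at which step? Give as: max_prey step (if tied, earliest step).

Step 1: prey: 21+4-5=20; pred: 8+1-4=5
Step 2: prey: 20+4-3=21; pred: 5+1-2=4
Step 3: prey: 21+4-2=23; pred: 4+0-2=2
Step 4: prey: 23+4-1=26; pred: 2+0-1=1
Step 5: prey: 26+5-0=31; pred: 1+0-0=1
Step 6: prey: 31+6-0=37; pred: 1+0-0=1
Step 7: prey: 37+7-1=43; pred: 1+0-0=1
Step 8: prey: 43+8-1=50; pred: 1+0-0=1
Step 9: prey: 50+10-1=59; pred: 1+0-0=1
Step 10: prey: 59+11-1=69; pred: 1+0-0=1
Step 11: prey: 69+13-2=80; pred: 1+0-0=1
Max prey = 80 at step 11

Answer: 80 11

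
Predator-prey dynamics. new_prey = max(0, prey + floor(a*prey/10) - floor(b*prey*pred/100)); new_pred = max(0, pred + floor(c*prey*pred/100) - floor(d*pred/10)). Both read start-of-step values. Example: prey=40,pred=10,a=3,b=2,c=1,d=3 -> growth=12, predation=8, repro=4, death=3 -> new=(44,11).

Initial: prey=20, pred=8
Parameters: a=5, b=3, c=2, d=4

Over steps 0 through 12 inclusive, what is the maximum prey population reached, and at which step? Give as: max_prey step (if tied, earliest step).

Step 1: prey: 20+10-4=26; pred: 8+3-3=8
Step 2: prey: 26+13-6=33; pred: 8+4-3=9
Step 3: prey: 33+16-8=41; pred: 9+5-3=11
Step 4: prey: 41+20-13=48; pred: 11+9-4=16
Step 5: prey: 48+24-23=49; pred: 16+15-6=25
Step 6: prey: 49+24-36=37; pred: 25+24-10=39
Step 7: prey: 37+18-43=12; pred: 39+28-15=52
Step 8: prey: 12+6-18=0; pred: 52+12-20=44
Step 9: prey: 0+0-0=0; pred: 44+0-17=27
Step 10: prey: 0+0-0=0; pred: 27+0-10=17
Step 11: prey: 0+0-0=0; pred: 17+0-6=11
Step 12: prey: 0+0-0=0; pred: 11+0-4=7
Max prey = 49 at step 5

Answer: 49 5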